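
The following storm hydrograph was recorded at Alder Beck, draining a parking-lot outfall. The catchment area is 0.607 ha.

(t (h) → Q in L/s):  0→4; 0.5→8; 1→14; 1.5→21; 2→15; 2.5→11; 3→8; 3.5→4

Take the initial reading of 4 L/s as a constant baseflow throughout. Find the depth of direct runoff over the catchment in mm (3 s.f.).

d ≈ 15.7 mm

Direct runoff: 0.0, 4.0, 10.0, 17.0, 11.0, 7.0, 4.0, 0.0 L/s; ΣQ_DR = 53.00 L/s.
V = ΣQ_DR · Δt = 53.00 × 1800 s = 95400 L.
Over A = 0.607 ha, depth = V / A = 15.7 mm.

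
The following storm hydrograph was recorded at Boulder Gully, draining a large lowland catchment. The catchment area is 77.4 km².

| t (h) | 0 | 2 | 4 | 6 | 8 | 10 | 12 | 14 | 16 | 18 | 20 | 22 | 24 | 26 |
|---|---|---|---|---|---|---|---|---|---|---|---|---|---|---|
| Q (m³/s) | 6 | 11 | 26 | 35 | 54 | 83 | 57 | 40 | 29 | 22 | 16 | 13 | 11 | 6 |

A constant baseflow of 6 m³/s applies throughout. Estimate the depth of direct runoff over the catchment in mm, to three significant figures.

d ≈ 30.2 mm

Direct runoff: 0.0, 5.0, 20.0, 29.0, 48.0, 77.0, 51.0, 34.0, 23.0, 16.0, 10.0, 7.0, 5.0, 0.0 m³/s; ΣQ_DR = 325.0 m³/s.
V = ΣQ_DR · Δt = 325.0 × 7200 s = 2.340 × 10^6 m³.
Over A = 77.4 km², depth = V / A = 30.2 mm.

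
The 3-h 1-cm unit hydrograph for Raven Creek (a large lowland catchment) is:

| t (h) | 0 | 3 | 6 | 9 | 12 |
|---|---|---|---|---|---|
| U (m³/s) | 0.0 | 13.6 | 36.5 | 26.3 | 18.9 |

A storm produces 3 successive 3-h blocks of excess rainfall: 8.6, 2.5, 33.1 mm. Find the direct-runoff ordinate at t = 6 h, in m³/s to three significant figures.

Q ≈ 34.8 m³/s

By discrete convolution, Q_j = Σ (P_i / 10 mm) · U_{j−i}.
At t = 6 h (j=2): Q = (8.6/10)·36.5 + (2.5/10)·13.6 + (33.1/10)·0.0 = 34.8 m³/s.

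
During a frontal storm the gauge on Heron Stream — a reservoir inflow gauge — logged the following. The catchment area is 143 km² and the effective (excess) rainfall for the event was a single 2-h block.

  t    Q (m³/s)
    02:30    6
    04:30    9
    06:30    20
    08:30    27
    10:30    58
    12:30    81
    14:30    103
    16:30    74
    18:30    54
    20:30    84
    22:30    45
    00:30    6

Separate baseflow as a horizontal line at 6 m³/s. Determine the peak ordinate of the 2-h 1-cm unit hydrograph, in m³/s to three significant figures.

Direct runoff: 0.0, 3.0, 14.0, 21.0, 52.0, 75.0, 97.0, 68.0, 48.0, 78.0, 39.0, 0.0 m³/s; ΣQ_DR = 495.0 m³/s, peak = 97.0 m³/s.
Runoff depth d = ΣQ_DR·Δt / A = 495.0 × 7200 / (143 km²) = 24.92 mm.
The 1-cm UH is the DRH scaled by (10 mm)/d, so U_p = 97.0 × 10/24.92 = 38.9 m³/s.

U_p ≈ 38.9 m³/s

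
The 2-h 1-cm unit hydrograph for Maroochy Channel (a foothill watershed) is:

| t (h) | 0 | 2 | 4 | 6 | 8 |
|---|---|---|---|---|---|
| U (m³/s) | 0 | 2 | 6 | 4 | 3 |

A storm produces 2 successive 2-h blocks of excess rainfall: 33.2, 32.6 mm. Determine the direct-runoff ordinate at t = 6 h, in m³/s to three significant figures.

By discrete convolution, Q_j = Σ (P_i / 10 mm) · U_{j−i}.
At t = 6 h (j=3): Q = (33.2/10)·4 + (32.6/10)·6 = 32.8 m³/s.

Q ≈ 32.8 m³/s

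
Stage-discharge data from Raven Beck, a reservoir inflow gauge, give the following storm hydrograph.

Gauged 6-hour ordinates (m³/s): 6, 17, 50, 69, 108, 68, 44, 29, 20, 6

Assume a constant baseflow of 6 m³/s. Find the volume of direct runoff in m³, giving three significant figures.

Direct-runoff ordinates (Q − Q_b): 0.0, 11.0, 44.0, 63.0, 102.0, 62.0, 38.0, 23.0, 14.0, 0.0 m³/s.
ΣQ_DR = 357.0 m³/s.
With Δt = 6 h = 21600 s, V = ΣQ_DR · Δt = 357.0 × 21600 = 7.71 × 10^6 m³.

V ≈ 7.71 × 10^6 m³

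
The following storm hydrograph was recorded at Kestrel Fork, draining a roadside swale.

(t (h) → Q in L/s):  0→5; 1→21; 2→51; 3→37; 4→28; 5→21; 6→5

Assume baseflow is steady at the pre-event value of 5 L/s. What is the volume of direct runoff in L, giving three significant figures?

V ≈ 4.79 × 10^5 L

Direct-runoff ordinates (Q − Q_b): 0.0, 16.0, 46.0, 32.0, 23.0, 16.0, 0.0 L/s.
ΣQ_DR = 133.0 L/s.
With Δt = 1 h = 3600 s, V = ΣQ_DR · Δt = 133.0 × 3600 = 4.79 × 10^5 L.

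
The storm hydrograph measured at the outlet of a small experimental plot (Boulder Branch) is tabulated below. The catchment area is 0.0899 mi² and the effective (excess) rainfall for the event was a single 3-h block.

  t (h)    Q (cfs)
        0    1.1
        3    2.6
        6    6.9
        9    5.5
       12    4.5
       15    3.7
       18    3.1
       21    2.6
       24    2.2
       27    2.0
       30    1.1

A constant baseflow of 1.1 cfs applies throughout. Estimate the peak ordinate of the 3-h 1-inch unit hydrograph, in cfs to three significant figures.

Direct runoff: 0.0, 1.5, 5.8, 4.4, 3.4, 2.6, 2.0, 1.5, 1.1, 0.9, 0.0 cfs; ΣQ_DR = 23.20 cfs, peak = 5.8 cfs.
Runoff depth d = ΣQ_DR·Δt / A = 23.20 × 10800 / (0.0899 mi²) = 1.200 in.
The 1-inch UH is the DRH scaled by (1 in)/d, so U_p = 5.8 × 1/1.200 = 4.83 cfs.

U_p ≈ 4.83 cfs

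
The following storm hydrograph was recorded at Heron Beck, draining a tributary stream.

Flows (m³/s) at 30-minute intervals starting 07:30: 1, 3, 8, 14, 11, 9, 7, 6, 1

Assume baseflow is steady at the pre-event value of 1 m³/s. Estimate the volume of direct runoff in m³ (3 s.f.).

Direct-runoff ordinates (Q − Q_b): 0.0, 2.0, 7.0, 13.0, 10.0, 8.0, 6.0, 5.0, 0.0 m³/s.
ΣQ_DR = 51.00 m³/s.
With Δt = 0.5 h = 1800 s, V = ΣQ_DR · Δt = 51.00 × 1800 = 91800 m³.

V ≈ 91800 m³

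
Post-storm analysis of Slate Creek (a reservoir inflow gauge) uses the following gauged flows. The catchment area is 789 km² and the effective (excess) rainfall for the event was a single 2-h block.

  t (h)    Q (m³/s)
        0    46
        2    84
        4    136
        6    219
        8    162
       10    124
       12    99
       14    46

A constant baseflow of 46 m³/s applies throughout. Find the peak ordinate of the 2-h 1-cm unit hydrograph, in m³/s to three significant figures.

Direct runoff: 0.0, 38.0, 90.0, 173.0, 116.0, 78.0, 53.0, 0.0 m³/s; ΣQ_DR = 548.0 m³/s, peak = 173.0 m³/s.
Runoff depth d = ΣQ_DR·Δt / A = 548.0 × 7200 / (789 km²) = 5.001 mm.
The 1-cm UH is the DRH scaled by (10 mm)/d, so U_p = 173.0 × 10/5.001 = 346 m³/s.

U_p ≈ 346 m³/s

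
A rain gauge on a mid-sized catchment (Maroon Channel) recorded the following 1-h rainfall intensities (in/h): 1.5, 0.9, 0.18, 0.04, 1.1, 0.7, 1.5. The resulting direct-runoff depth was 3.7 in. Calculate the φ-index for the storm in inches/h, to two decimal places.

φ ≈ 0.40 in/h

Only the 5 blocks with intensity above φ contribute runoff: 1.5, 0.9, 1.1, 0.7, 1.5 in/h.
Σ(I−φ)·Δt = d  ⇒  (1.5+0.9+1.1+0.7+1.5 − 5φ)·1 = 3.7
φ = (5.700 − 3.7/1) / 5 = 0.40 in/h.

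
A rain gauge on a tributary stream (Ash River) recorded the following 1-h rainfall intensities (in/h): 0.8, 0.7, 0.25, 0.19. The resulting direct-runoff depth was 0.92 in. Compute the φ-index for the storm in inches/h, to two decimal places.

φ ≈ 0.29 in/h

Only the 2 blocks with intensity above φ contribute runoff: 0.8, 0.7 in/h.
Σ(I−φ)·Δt = d  ⇒  (0.8+0.7 − 2φ)·1 = 0.92
φ = (1.500 − 0.92/1) / 2 = 0.29 in/h.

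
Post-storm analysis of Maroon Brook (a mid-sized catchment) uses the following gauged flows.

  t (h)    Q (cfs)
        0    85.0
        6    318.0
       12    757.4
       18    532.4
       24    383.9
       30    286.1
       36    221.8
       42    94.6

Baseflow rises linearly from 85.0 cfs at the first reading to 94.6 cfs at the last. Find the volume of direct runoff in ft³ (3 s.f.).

Direct-runoff ordinates (Q − Q_b): 0.00, 231.63, 669.66, 443.29, 293.41, 194.24, 128.57, 0.00 cfs.
ΣQ_DR = 1961 cfs.
With Δt = 6 h = 21600 s, V = ΣQ_DR · Δt = 1961 × 21600 = 4.24 × 10^7 ft³.

V ≈ 4.24 × 10^7 ft³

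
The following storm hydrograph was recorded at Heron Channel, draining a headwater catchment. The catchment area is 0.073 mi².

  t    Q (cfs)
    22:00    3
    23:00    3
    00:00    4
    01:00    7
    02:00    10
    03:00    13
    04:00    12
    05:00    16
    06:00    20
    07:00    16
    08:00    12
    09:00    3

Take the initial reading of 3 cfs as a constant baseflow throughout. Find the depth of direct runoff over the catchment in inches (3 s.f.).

Direct runoff: 0.0, 0.0, 1.0, 4.0, 7.0, 10.0, 9.0, 13.0, 17.0, 13.0, 9.0, 0.0 cfs; ΣQ_DR = 83.00 cfs.
V = ΣQ_DR · Δt = 83.00 × 3600 s = 2.988 × 10^5 ft³.
Over A = 0.073 mi², depth = V / A = 1.76 in.

d ≈ 1.76 in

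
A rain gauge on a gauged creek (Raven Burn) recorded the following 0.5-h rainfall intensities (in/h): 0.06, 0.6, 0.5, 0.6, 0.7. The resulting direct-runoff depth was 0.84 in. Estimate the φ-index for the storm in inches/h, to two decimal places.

Only the 4 blocks with intensity above φ contribute runoff: 0.6, 0.5, 0.6, 0.7 in/h.
Σ(I−φ)·Δt = d  ⇒  (0.6+0.5+0.6+0.7 − 4φ)·0.5 = 0.84
φ = (2.400 − 0.84/0.5) / 4 = 0.18 in/h.

φ ≈ 0.18 in/h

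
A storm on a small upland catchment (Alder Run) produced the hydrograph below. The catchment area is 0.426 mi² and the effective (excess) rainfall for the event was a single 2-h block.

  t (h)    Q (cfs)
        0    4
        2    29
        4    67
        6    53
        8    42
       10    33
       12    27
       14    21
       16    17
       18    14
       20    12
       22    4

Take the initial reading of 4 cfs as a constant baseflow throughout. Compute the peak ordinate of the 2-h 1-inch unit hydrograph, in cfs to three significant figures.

U_p ≈ 31.5 cfs

Direct runoff: 0.0, 25.0, 63.0, 49.0, 38.0, 29.0, 23.0, 17.0, 13.0, 10.0, 8.0, 0.0 cfs; ΣQ_DR = 275.0 cfs, peak = 63.0 cfs.
Runoff depth d = ΣQ_DR·Δt / A = 275.0 × 7200 / (0.426 mi²) = 2.001 in.
The 1-inch UH is the DRH scaled by (1 in)/d, so U_p = 63.0 × 1/2.001 = 31.5 cfs.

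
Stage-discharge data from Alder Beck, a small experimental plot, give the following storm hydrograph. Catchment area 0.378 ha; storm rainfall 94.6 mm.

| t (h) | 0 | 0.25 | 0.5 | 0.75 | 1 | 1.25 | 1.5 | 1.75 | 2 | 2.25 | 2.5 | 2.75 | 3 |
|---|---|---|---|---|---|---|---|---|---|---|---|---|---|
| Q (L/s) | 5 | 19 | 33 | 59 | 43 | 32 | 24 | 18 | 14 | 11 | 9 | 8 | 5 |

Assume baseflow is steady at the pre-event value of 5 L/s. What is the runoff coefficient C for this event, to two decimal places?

C ≈ 0.54

ΣQ_DR = 215.0 L/s; V = ΣQ_DR·Δt = 1.935 × 10^5 L.
Runoff depth d = V / A = 51.19 mm.
C = d / P = 51.19 / 94.6 = 0.54.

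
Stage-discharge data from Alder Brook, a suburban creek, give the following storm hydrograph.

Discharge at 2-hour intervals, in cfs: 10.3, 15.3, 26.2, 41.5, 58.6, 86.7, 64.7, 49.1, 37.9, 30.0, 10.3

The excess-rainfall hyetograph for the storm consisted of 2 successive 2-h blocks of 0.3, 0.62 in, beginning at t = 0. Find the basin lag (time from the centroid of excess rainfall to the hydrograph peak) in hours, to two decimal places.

t_L ≈ 7.65 h

Centroid of excess rainfall: t_c = Σ P_i·t̄_i / ΣP_i = 2.3478 h (block centres at 1, 3 h).
Hydrograph peak occurs at t = 10 h, so basin lag t_L = 10 − 2.3478 = 7.65 h.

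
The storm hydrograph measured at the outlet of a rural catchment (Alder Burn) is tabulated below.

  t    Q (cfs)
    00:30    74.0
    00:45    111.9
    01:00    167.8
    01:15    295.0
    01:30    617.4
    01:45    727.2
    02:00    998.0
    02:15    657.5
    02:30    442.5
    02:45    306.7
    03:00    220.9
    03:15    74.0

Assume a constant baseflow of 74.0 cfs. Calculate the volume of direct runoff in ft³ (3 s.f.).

Direct-runoff ordinates (Q − Q_b): 0.0, 37.9, 93.8, 221.0, 543.4, 653.2, 924.0, 583.5, 368.5, 232.7, 146.9, 0.0 cfs.
ΣQ_DR = 3805 cfs.
With Δt = 0.25 h = 900 s, V = ΣQ_DR · Δt = 3805 × 900 = 3.42 × 10^6 ft³.

V ≈ 3.42 × 10^6 ft³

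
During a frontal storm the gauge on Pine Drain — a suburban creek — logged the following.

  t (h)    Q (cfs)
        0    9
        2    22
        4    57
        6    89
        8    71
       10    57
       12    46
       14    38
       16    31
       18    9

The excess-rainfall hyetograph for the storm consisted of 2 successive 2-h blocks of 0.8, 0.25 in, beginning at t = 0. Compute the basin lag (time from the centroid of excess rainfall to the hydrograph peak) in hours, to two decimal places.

t_L ≈ 4.52 h

Centroid of excess rainfall: t_c = Σ P_i·t̄_i / ΣP_i = 1.4762 h (block centres at 1, 3 h).
Hydrograph peak occurs at t = 6 h, so basin lag t_L = 6 − 1.4762 = 4.52 h.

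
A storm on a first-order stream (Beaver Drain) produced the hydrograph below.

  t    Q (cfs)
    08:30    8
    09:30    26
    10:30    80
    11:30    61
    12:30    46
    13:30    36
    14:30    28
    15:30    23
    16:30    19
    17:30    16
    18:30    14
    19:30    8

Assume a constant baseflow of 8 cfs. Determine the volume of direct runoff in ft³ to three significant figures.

Direct-runoff ordinates (Q − Q_b): 0.0, 18.0, 72.0, 53.0, 38.0, 28.0, 20.0, 15.0, 11.0, 8.0, 6.0, 0.0 cfs.
ΣQ_DR = 269.0 cfs.
With Δt = 1 h = 3600 s, V = ΣQ_DR · Δt = 269.0 × 3600 = 9.68 × 10^5 ft³.

V ≈ 9.68 × 10^5 ft³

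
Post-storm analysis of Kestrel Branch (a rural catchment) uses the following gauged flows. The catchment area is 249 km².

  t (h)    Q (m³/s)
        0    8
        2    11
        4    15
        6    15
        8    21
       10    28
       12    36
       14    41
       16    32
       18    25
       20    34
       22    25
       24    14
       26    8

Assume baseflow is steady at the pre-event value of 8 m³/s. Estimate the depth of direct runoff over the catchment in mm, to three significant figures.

Direct runoff: 0.0, 3.0, 7.0, 7.0, 13.0, 20.0, 28.0, 33.0, 24.0, 17.0, 26.0, 17.0, 6.0, 0.0 m³/s; ΣQ_DR = 201.0 m³/s.
V = ΣQ_DR · Δt = 201.0 × 7200 s = 1.447 × 10^6 m³.
Over A = 249 km², depth = V / A = 5.81 mm.

d ≈ 5.81 mm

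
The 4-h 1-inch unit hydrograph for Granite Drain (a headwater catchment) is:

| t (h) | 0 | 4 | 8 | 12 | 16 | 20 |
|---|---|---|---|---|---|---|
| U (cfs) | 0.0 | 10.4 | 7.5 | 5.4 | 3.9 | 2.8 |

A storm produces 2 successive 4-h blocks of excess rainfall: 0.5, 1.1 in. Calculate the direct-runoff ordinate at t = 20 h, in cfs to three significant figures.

By discrete convolution, Q_j = Σ (P_i / 1 in) · U_{j−i}.
At t = 20 h (j=5): Q = (0.5/1)·2.8 + (1.1/1)·3.9 = 5.69 cfs.

Q ≈ 5.69 cfs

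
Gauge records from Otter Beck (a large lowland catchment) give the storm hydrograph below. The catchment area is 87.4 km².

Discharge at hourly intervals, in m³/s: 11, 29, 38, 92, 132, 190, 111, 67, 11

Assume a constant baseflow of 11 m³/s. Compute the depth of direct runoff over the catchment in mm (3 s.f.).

d ≈ 24.0 mm

Direct runoff: 0.0, 18.0, 27.0, 81.0, 121.0, 179.0, 100.0, 56.0, 0.0 m³/s; ΣQ_DR = 582.0 m³/s.
V = ΣQ_DR · Δt = 582.0 × 3600 s = 2.095 × 10^6 m³.
Over A = 87.4 km², depth = V / A = 24.0 mm.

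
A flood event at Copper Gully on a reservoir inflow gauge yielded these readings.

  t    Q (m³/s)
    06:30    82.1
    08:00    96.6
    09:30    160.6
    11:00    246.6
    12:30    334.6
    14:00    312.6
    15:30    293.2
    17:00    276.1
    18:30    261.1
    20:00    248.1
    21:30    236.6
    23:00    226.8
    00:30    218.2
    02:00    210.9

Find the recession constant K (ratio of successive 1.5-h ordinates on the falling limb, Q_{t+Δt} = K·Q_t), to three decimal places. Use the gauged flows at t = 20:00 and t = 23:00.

K ≈ 0.956

Using the recession-limb readings at t = 20:00 and t = 23:00: Q falls from 248.1 to 226.8 m³/s over 2 intervals.
K = (Q₂/Q₁)^(1/2) = (226.8/248.1)^(1/2) = 0.956.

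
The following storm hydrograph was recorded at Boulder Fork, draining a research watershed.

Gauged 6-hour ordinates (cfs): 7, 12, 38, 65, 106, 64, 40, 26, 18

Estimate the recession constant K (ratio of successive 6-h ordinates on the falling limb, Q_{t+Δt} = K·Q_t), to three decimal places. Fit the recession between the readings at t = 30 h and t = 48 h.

K ≈ 0.655

Using the recession-limb readings at t = 30 h and t = 48 h: Q falls from 64 to 18 cfs over 3 intervals.
K = (Q₂/Q₁)^(1/3) = (18/64)^(1/3) = 0.655.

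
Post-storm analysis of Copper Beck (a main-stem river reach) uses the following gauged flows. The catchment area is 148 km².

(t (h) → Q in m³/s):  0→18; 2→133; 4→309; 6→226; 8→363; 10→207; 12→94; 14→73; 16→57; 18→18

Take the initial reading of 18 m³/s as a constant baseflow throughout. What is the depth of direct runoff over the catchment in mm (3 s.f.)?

d ≈ 64.1 mm

Direct runoff: 0.0, 115.0, 291.0, 208.0, 345.0, 189.0, 76.0, 55.0, 39.0, 0.0 m³/s; ΣQ_DR = 1318 m³/s.
V = ΣQ_DR · Δt = 1318 × 7200 s = 9.490 × 10^6 m³.
Over A = 148 km², depth = V / A = 64.1 mm.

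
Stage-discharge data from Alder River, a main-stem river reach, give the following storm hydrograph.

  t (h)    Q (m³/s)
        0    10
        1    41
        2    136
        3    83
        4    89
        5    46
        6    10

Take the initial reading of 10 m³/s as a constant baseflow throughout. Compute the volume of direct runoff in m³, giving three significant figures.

V ≈ 1.24 × 10^6 m³

Direct-runoff ordinates (Q − Q_b): 0.0, 31.0, 126.0, 73.0, 79.0, 36.0, 0.0 m³/s.
ΣQ_DR = 345.0 m³/s.
With Δt = 1 h = 3600 s, V = ΣQ_DR · Δt = 345.0 × 3600 = 1.24 × 10^6 m³.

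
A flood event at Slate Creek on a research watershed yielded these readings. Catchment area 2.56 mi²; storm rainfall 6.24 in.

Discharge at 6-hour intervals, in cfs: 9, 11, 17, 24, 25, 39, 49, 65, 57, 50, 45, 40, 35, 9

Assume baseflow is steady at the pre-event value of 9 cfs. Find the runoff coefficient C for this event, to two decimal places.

C ≈ 0.20

ΣQ_DR = 349.0 cfs; V = ΣQ_DR·Δt = 7.538 × 10^6 ft³.
Runoff depth d = V / A = 1.268 in.
C = d / P = 1.268 / 6.24 = 0.20.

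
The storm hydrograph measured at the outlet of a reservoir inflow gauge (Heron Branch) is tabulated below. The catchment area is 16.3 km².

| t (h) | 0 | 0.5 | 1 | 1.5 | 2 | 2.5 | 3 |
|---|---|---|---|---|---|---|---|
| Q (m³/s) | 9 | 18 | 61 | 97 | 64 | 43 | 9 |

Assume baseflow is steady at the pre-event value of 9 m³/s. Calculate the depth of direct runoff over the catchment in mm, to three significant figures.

Direct runoff: 0.0, 9.0, 52.0, 88.0, 55.0, 34.0, 0.0 m³/s; ΣQ_DR = 238.0 m³/s.
V = ΣQ_DR · Δt = 238.0 × 1800 s = 4.284 × 10^5 m³.
Over A = 16.3 km², depth = V / A = 26.3 mm.

d ≈ 26.3 mm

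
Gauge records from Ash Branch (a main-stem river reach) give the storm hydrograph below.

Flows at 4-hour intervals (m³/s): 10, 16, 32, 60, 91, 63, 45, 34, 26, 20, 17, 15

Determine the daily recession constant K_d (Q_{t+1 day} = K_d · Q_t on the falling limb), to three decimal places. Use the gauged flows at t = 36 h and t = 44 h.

K_d ≈ 0.422

Between t = 36 h and t = 44 h the flow falls from 20 to 15 m³/s over 2×4 h = 8 h.
Per-interval ratio K = (15/20)^(1/2) = 0.8660; K_d = K^(24/4) = 0.422.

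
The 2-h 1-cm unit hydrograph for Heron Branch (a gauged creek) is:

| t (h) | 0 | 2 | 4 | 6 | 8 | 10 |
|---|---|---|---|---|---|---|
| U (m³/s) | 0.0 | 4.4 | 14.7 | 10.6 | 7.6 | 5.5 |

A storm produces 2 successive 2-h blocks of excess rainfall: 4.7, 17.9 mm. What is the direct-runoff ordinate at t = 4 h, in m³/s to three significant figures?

By discrete convolution, Q_j = Σ (P_i / 10 mm) · U_{j−i}.
At t = 4 h (j=2): Q = (4.7/10)·14.7 + (17.9/10)·4.4 = 14.8 m³/s.

Q ≈ 14.8 m³/s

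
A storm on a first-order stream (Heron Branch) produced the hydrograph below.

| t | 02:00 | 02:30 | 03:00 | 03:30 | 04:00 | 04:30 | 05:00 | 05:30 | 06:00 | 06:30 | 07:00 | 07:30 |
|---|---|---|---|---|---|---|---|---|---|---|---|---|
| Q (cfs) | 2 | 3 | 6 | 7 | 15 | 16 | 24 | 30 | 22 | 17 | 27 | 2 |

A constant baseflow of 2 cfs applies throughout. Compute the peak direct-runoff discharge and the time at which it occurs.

Subtracting baseflow gives direct-runoff ordinates: 0.0, 1.0, 4.0, 5.0, 13.0, 14.0, 22.0, 28.0, 20.0, 15.0, 25.0, 0.0 cfs.
The maximum is 28.0 cfs, occurring at the reading for t = 05:30.

Q_p = 28.0 cfs at t = 05:30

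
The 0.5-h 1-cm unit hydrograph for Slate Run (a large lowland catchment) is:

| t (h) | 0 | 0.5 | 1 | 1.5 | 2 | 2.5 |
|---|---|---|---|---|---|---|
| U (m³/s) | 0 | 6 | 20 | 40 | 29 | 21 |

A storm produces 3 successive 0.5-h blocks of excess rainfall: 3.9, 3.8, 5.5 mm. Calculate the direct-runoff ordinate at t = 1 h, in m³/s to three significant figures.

By discrete convolution, Q_j = Σ (P_i / 10 mm) · U_{j−i}.
At t = 1 h (j=2): Q = (3.9/10)·20 + (3.8/10)·6 + (5.5/10)·0 = 10.1 m³/s.

Q ≈ 10.1 m³/s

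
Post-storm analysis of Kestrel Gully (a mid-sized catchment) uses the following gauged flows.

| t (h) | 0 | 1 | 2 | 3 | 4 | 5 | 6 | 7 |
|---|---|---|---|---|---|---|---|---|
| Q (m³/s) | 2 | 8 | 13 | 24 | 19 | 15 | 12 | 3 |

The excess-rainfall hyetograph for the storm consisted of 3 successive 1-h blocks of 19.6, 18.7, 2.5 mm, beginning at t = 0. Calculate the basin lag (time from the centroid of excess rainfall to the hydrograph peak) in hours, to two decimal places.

Centroid of excess rainfall: t_c = Σ P_i·t̄_i / ΣP_i = 1.0809 h (block centres at 0.5, 1.5, 2.5 h).
Hydrograph peak occurs at t = 3 h, so basin lag t_L = 3 − 1.0809 = 1.92 h.

t_L ≈ 1.92 h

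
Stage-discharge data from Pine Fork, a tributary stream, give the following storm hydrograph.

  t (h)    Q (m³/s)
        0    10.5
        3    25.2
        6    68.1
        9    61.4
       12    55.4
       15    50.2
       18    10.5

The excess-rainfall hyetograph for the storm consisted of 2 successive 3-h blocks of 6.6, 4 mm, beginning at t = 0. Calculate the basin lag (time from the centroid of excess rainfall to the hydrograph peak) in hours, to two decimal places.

Centroid of excess rainfall: t_c = Σ P_i·t̄_i / ΣP_i = 2.6321 h (block centres at 1.5, 4.5 h).
Hydrograph peak occurs at t = 6 h, so basin lag t_L = 6 − 2.6321 = 3.37 h.

t_L ≈ 3.37 h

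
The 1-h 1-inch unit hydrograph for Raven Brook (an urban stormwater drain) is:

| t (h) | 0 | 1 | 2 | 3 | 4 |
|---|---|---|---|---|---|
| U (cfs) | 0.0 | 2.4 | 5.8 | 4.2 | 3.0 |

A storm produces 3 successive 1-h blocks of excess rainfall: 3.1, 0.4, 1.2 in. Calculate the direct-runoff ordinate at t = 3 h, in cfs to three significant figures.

Q ≈ 18.2 cfs

By discrete convolution, Q_j = Σ (P_i / 1 in) · U_{j−i}.
At t = 3 h (j=3): Q = (3.1/1)·4.2 + (0.4/1)·5.8 + (1.2/1)·2.4 = 18.2 cfs.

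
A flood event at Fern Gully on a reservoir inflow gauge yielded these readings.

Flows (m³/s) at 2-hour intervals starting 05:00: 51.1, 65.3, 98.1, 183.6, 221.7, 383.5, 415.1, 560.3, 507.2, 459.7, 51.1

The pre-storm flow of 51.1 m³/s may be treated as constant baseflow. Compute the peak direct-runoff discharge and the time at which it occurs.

Q_p = 509.2 m³/s at t = 19:00

Subtracting baseflow gives direct-runoff ordinates: 0.0, 14.2, 47.0, 132.5, 170.6, 332.4, 364.0, 509.2, 456.1, 408.6, 0.0 m³/s.
The maximum is 509.2 m³/s, occurring at the reading for t = 19:00.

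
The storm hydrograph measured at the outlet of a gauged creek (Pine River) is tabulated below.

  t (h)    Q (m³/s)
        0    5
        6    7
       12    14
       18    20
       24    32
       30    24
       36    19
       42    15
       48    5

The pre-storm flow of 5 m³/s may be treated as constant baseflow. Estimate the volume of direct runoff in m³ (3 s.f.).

Direct-runoff ordinates (Q − Q_b): 0.0, 2.0, 9.0, 15.0, 27.0, 19.0, 14.0, 10.0, 0.0 m³/s.
ΣQ_DR = 96.00 m³/s.
With Δt = 6 h = 21600 s, V = ΣQ_DR · Δt = 96.00 × 21600 = 2.07 × 10^6 m³.

V ≈ 2.07 × 10^6 m³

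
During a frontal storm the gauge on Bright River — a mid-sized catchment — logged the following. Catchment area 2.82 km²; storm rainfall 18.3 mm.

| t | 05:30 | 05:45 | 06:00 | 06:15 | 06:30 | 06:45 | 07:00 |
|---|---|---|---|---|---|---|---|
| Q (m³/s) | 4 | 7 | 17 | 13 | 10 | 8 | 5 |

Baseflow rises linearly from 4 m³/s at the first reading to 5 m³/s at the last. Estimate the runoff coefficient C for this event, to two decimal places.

C ≈ 0.57

ΣQ_DR = 32.50 m³/s; V = ΣQ_DR·Δt = 29250 m³.
Runoff depth d = V / A = 10.37 mm.
C = d / P = 10.37 / 18.3 = 0.57.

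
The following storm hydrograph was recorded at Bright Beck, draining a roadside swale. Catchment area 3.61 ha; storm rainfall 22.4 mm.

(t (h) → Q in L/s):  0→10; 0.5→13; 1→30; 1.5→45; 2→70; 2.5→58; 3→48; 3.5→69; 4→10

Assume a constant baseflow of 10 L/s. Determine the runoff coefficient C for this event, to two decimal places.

ΣQ_DR = 263.0 L/s; V = ΣQ_DR·Δt = 4.734 × 10^5 L.
Runoff depth d = V / A = 13.11 mm.
C = d / P = 13.11 / 22.4 = 0.59.

C ≈ 0.59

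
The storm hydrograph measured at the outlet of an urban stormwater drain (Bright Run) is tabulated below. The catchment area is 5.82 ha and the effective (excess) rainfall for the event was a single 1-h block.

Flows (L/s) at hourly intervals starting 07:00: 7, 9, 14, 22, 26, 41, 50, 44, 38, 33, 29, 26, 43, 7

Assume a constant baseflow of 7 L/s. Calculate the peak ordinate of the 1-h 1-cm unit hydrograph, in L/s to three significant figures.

U_p ≈ 23.9 L/s

Direct runoff: 0.0, 2.0, 7.0, 15.0, 19.0, 34.0, 43.0, 37.0, 31.0, 26.0, 22.0, 19.0, 36.0, 0.0 L/s; ΣQ_DR = 291.0 L/s, peak = 43.0 L/s.
Runoff depth d = ΣQ_DR·Δt / A = 291.0 × 3600 / (5.82 ha) = 18.00 mm.
The 1-cm UH is the DRH scaled by (10 mm)/d, so U_p = 43.0 × 10/18.00 = 23.9 L/s.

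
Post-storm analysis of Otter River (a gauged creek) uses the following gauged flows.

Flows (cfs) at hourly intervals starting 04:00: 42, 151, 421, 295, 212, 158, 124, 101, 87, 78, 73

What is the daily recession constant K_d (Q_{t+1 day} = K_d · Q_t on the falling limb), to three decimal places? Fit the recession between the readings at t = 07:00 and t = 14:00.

Between t = 07:00 and t = 14:00 the flow falls from 295 to 73 cfs over 7×1 h = 7 h.
Per-interval ratio K = (73/295)^(1/7) = 0.8191; K_d = K^(24/1) = 0.008.

K_d ≈ 0.008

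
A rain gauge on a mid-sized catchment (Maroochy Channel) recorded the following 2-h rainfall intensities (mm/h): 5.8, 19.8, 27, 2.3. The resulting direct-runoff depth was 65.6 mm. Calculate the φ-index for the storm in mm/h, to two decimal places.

Only the 2 blocks with intensity above φ contribute runoff: 19.8, 27 mm/h.
Σ(I−φ)·Δt = d  ⇒  (19.8+27 − 2φ)·2 = 65.6
φ = (46.80 − 65.6/2) / 2 = 7.00 mm/h.

φ ≈ 7.00 mm/h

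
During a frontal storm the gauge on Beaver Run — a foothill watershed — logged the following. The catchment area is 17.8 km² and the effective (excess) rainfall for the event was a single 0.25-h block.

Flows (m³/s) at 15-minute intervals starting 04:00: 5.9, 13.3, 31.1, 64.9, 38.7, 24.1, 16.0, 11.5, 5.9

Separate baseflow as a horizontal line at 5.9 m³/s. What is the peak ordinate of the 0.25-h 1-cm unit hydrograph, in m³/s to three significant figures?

Direct runoff: 0.0, 7.4, 25.2, 59.0, 32.8, 18.2, 10.1, 5.6, 0.0 m³/s; ΣQ_DR = 158.3 m³/s, peak = 59.0 m³/s.
Runoff depth d = ΣQ_DR·Δt / A = 158.3 × 900 / (17.8 km²) = 8.004 mm.
The 1-cm UH is the DRH scaled by (10 mm)/d, so U_p = 59.0 × 10/8.004 = 73.7 m³/s.

U_p ≈ 73.7 m³/s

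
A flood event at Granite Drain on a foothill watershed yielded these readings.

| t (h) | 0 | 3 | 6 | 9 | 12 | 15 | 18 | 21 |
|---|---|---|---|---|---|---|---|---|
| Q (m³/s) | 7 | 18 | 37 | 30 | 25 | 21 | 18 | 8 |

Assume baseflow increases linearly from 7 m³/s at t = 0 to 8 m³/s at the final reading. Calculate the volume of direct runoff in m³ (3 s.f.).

V ≈ 1.12 × 10^6 m³

Direct-runoff ordinates (Q − Q_b): 0.00, 10.86, 29.71, 22.57, 17.43, 13.29, 10.14, 0.00 m³/s.
ΣQ_DR = 104.0 m³/s.
With Δt = 3 h = 10800 s, V = ΣQ_DR · Δt = 104.0 × 10800 = 1.12 × 10^6 m³.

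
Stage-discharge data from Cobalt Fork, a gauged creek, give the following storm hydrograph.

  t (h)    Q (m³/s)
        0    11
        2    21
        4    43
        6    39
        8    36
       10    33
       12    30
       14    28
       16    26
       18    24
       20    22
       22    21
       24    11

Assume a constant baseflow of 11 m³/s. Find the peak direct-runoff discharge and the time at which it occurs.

Subtracting baseflow gives direct-runoff ordinates: 0.0, 10.0, 32.0, 28.0, 25.0, 22.0, 19.0, 17.0, 15.0, 13.0, 11.0, 10.0, 0.0 m³/s.
The maximum is 32.0 m³/s, occurring at the reading for t = 4 h.

Q_p = 32.0 m³/s at t = 4 h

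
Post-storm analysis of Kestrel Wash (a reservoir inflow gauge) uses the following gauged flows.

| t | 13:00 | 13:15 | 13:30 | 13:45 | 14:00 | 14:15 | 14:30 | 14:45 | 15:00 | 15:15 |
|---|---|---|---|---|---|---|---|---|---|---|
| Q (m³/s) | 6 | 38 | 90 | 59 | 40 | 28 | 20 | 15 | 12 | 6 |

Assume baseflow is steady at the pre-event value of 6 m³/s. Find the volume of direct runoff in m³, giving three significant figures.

Direct-runoff ordinates (Q − Q_b): 0.0, 32.0, 84.0, 53.0, 34.0, 22.0, 14.0, 9.0, 6.0, 0.0 m³/s.
ΣQ_DR = 254.0 m³/s.
With Δt = 0.25 h = 900 s, V = ΣQ_DR · Δt = 254.0 × 900 = 2.29 × 10^5 m³.

V ≈ 2.29 × 10^5 m³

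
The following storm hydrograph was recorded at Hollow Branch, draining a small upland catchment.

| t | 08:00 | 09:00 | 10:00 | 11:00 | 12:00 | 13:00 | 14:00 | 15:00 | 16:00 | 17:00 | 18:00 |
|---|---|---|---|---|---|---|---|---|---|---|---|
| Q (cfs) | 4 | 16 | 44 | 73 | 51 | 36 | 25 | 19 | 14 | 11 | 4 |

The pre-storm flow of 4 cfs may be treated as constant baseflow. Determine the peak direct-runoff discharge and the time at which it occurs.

Q_p = 69.0 cfs at t = 11:00

Subtracting baseflow gives direct-runoff ordinates: 0.0, 12.0, 40.0, 69.0, 47.0, 32.0, 21.0, 15.0, 10.0, 7.0, 0.0 cfs.
The maximum is 69.0 cfs, occurring at the reading for t = 11:00.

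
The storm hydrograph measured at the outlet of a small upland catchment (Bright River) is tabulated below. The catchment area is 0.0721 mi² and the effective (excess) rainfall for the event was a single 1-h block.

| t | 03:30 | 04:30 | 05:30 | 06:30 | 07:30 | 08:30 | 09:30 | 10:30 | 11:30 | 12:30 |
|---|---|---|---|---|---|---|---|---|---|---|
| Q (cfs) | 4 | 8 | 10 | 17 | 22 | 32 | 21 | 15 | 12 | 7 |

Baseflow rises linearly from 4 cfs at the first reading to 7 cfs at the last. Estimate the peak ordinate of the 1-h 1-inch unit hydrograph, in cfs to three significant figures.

U_p ≈ 13.2 cfs

Direct runoff: 0.00, 3.67, 5.33, 12.00, 16.67, 26.33, 15.00, 8.67, 5.33, 0.00 cfs; ΣQ_DR = 93.00 cfs, peak = 26.33 cfs.
Runoff depth d = ΣQ_DR·Δt / A = 93.00 × 3600 / (0.0721 mi²) = 1.999 in.
The 1-inch UH is the DRH scaled by (1 in)/d, so U_p = 26.33 × 1/1.999 = 13.2 cfs.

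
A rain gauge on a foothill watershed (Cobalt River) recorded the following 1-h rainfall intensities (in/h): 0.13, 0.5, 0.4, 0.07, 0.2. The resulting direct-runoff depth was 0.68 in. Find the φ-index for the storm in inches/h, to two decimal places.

φ ≈ 0.14 in/h

Only the 3 blocks with intensity above φ contribute runoff: 0.5, 0.4, 0.2 in/h.
Σ(I−φ)·Δt = d  ⇒  (0.5+0.4+0.2 − 3φ)·1 = 0.68
φ = (1.100 − 0.68/1) / 3 = 0.14 in/h.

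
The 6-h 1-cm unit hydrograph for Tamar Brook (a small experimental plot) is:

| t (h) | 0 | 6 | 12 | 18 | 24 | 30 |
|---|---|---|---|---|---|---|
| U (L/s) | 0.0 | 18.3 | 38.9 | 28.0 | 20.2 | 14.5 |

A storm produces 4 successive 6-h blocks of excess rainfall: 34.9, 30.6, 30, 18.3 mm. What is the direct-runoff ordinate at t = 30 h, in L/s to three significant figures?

By discrete convolution, Q_j = Σ (P_i / 10 mm) · U_{j−i}.
At t = 30 h (j=5): Q = (34.9/10)·14.5 + (30.6/10)·20.2 + (30/10)·28.0 + (18.3/10)·38.9 = 268 L/s.

Q ≈ 268 L/s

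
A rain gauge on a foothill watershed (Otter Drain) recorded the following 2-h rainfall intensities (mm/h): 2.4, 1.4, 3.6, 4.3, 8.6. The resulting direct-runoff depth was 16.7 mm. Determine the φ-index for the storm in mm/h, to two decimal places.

Only the 3 blocks with intensity above φ contribute runoff: 3.6, 4.3, 8.6 mm/h.
Σ(I−φ)·Δt = d  ⇒  (3.6+4.3+8.6 − 3φ)·2 = 16.7
φ = (16.50 − 16.7/2) / 3 = 2.72 mm/h.

φ ≈ 2.72 mm/h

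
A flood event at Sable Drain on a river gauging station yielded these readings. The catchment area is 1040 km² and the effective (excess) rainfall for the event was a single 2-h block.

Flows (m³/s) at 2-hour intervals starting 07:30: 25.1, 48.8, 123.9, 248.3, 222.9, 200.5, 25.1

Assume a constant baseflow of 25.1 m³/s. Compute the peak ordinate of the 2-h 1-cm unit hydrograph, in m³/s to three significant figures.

Direct runoff: 0.0, 23.7, 98.8, 223.2, 197.8, 175.4, 0.0 m³/s; ΣQ_DR = 718.9 m³/s, peak = 223.2 m³/s.
Runoff depth d = ΣQ_DR·Δt / A = 718.9 × 7200 / (1040 km²) = 4.977 mm.
The 1-cm UH is the DRH scaled by (10 mm)/d, so U_p = 223.2 × 10/4.977 = 448 m³/s.

U_p ≈ 448 m³/s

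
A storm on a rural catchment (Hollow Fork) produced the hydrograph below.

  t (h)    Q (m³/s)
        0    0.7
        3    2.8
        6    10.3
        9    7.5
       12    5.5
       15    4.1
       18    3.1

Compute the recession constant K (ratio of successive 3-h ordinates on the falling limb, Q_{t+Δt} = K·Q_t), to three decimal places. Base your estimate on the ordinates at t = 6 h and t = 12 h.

K ≈ 0.731

Using the recession-limb readings at t = 6 h and t = 12 h: Q falls from 10.3 to 5.5 m³/s over 2 intervals.
K = (Q₂/Q₁)^(1/2) = (5.5/10.3)^(1/2) = 0.731.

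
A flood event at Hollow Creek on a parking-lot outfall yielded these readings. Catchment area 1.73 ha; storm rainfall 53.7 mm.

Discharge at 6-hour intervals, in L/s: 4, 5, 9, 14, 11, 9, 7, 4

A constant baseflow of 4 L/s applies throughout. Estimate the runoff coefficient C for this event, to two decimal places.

C ≈ 0.72

ΣQ_DR = 31.00 L/s; V = ΣQ_DR·Δt = 6.696 × 10^5 L.
Runoff depth d = V / A = 38.71 mm.
C = d / P = 38.71 / 53.7 = 0.72.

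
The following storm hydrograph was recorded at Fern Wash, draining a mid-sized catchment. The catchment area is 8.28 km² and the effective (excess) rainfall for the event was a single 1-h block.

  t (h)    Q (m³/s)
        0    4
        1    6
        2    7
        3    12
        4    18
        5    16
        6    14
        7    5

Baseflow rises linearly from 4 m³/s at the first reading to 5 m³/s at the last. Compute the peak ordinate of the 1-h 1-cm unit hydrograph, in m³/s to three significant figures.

U_p ≈ 6.71 m³/s

Direct runoff: 0.00, 1.86, 2.71, 7.57, 13.43, 11.29, 9.14, 0.00 m³/s; ΣQ_DR = 46.00 m³/s, peak = 13.43 m³/s.
Runoff depth d = ΣQ_DR·Δt / A = 46.00 × 3600 / (8.28 km²) = 20.00 mm.
The 1-cm UH is the DRH scaled by (10 mm)/d, so U_p = 13.43 × 10/20.00 = 6.71 m³/s.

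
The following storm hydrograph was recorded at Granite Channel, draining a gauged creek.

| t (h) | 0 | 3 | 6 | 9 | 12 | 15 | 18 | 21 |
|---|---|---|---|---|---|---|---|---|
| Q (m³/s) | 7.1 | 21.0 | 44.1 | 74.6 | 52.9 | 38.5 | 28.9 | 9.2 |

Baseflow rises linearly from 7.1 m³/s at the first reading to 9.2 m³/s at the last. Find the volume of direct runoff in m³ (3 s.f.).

Direct-runoff ordinates (Q − Q_b): 0.00, 13.60, 36.40, 66.60, 44.60, 29.90, 20.00, 0.00 m³/s.
ΣQ_DR = 211.1 m³/s.
With Δt = 3 h = 10800 s, V = ΣQ_DR · Δt = 211.1 × 10800 = 2.28 × 10^6 m³.

V ≈ 2.28 × 10^6 m³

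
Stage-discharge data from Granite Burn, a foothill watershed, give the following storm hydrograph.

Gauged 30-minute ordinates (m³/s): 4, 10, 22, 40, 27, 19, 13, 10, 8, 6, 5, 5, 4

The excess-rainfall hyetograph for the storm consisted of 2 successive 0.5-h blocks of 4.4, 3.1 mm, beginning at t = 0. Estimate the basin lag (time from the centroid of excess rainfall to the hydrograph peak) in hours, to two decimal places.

Centroid of excess rainfall: t_c = Σ P_i·t̄_i / ΣP_i = 0.4567 h (block centres at 0.25, 0.75 h).
Hydrograph peak occurs at t = 1.5 h, so basin lag t_L = 1.5 − 0.4567 = 1.04 h.

t_L ≈ 1.04 h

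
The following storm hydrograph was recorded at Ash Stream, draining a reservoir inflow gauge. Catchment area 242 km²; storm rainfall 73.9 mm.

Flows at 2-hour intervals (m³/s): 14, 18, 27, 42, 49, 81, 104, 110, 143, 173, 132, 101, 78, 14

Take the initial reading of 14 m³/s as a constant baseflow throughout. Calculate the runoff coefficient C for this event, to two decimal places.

C ≈ 0.36

ΣQ_DR = 890.0 m³/s; V = ΣQ_DR·Δt = 6.408 × 10^6 m³.
Runoff depth d = V / A = 26.48 mm.
C = d / P = 26.48 / 73.9 = 0.36.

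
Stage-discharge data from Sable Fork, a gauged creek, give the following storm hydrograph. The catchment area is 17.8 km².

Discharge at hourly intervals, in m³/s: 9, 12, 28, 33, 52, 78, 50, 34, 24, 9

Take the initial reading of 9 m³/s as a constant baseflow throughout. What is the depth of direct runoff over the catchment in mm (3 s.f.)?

d ≈ 48.3 mm

Direct runoff: 0.0, 3.0, 19.0, 24.0, 43.0, 69.0, 41.0, 25.0, 15.0, 0.0 m³/s; ΣQ_DR = 239.0 m³/s.
V = ΣQ_DR · Δt = 239.0 × 3600 s = 8.604 × 10^5 m³.
Over A = 17.8 km², depth = V / A = 48.3 mm.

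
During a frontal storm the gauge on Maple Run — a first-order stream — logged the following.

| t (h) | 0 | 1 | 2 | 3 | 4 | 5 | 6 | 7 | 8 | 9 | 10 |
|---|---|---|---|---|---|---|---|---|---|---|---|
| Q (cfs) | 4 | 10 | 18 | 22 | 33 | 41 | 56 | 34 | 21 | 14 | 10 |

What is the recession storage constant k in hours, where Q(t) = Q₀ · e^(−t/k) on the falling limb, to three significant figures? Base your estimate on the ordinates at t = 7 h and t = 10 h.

k ≈ 2.45 h

On the falling limb, Q drops from 34 to 10 cfs between t = 7 h and t = 10 h (Δt = 3 h).
k = −Δt / ln(Q₂/Q₁) = −3 / ln(10/34) = 2.45 h.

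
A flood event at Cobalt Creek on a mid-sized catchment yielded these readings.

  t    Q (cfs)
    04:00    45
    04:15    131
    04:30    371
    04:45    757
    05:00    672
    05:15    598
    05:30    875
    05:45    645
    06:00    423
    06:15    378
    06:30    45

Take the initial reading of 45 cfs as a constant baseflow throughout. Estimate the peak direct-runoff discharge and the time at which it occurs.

Subtracting baseflow gives direct-runoff ordinates: 0.0, 86.0, 326.0, 712.0, 627.0, 553.0, 830.0, 600.0, 378.0, 333.0, 0.0 cfs.
The maximum is 830.0 cfs, occurring at the reading for t = 05:30.

Q_p = 830.0 cfs at t = 05:30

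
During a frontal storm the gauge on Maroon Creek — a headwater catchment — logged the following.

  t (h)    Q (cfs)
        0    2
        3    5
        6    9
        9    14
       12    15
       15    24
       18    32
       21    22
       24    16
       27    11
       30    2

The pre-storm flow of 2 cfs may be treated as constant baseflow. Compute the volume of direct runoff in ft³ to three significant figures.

V ≈ 1.40 × 10^6 ft³

Direct-runoff ordinates (Q − Q_b): 0.0, 3.0, 7.0, 12.0, 13.0, 22.0, 30.0, 20.0, 14.0, 9.0, 0.0 cfs.
ΣQ_DR = 130.0 cfs.
With Δt = 3 h = 10800 s, V = ΣQ_DR · Δt = 130.0 × 10800 = 1.40 × 10^6 ft³.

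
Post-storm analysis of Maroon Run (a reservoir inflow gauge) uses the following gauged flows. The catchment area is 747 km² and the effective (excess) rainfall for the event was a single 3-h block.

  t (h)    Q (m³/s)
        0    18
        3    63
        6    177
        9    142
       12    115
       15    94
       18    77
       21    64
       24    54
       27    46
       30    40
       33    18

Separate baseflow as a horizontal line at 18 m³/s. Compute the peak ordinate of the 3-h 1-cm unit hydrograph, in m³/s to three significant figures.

U_p ≈ 159 m³/s

Direct runoff: 0.0, 45.0, 159.0, 124.0, 97.0, 76.0, 59.0, 46.0, 36.0, 28.0, 22.0, 0.0 m³/s; ΣQ_DR = 692.0 m³/s, peak = 159.0 m³/s.
Runoff depth d = ΣQ_DR·Δt / A = 692.0 × 10800 / (747 km²) = 10.00 mm.
The 1-cm UH is the DRH scaled by (10 mm)/d, so U_p = 159.0 × 10/10.00 = 159 m³/s.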